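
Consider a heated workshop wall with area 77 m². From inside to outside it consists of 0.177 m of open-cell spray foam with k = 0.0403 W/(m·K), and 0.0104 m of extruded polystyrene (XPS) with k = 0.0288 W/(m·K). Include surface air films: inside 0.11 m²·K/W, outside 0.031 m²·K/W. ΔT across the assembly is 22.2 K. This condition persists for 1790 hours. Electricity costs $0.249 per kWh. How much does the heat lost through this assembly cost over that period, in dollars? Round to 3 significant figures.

156 dollars

0.177/0.0403 = 4.392
0.0104/0.0288 = 0.3611
R_total = 0.11 + 4.392 + 0.3611 + 0.031 = 4.894 m²·K/W
Q = 77 × 22.2 / 4.894 = 349.3 W
E = 349.3 W × 1790 h / 1000 = 625.2 kWh
Cost = 625.2 × 0.249 = $155.7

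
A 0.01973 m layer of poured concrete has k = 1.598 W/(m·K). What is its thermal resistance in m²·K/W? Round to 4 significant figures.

0.01235 m²·K/W

R = L/k = 0.01973/1.598 = 0.012347 m²·K/W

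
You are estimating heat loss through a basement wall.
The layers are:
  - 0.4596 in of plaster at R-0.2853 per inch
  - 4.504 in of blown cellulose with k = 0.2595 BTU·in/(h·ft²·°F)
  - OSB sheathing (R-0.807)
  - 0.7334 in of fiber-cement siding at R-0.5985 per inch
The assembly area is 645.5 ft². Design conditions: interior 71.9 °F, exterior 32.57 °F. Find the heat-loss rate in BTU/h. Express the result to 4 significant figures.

0.4596 × 0.2853 = 0.13112
4.504/0.2595 = 17.356
0.7334 × 0.5985 = 0.43894
R_total = 0.13112 + 17.356 + 0.807 + 0.43894 = 18.734 ft²·°F·h/BTU
Q = A·ΔT/R = 645.5 × (71.9 − 32.57) / 18.734 = 1355.2 BTU/h

1355 BTU/h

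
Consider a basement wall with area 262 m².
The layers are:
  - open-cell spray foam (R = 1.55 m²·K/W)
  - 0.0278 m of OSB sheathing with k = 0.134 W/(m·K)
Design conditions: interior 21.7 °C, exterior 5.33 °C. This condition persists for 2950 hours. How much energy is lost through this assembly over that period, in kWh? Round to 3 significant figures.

0.0278/0.134 = 0.2075
R_total = 1.55 + 0.2075 = 1.757 m²·K/W
Q = 262 × (21.7 − 5.33) / 1.757 = 2440 W
E = 2440 W × 2950 h / 1000 = 7199 kWh

7200 kWh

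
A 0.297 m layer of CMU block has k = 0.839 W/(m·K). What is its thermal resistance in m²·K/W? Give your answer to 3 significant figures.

0.354 m²·K/W

R = L/k = 0.297/0.839 = 0.354 m²·K/W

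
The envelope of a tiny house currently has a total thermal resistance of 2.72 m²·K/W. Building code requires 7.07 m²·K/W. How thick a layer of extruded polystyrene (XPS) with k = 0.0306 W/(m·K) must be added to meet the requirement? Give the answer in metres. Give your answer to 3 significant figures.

ΔR = 7.07 − 2.72 = 4.35 m²·K/W
L = ΔR × k = 4.35 × 0.0306 = 0.1331 m

0.133 m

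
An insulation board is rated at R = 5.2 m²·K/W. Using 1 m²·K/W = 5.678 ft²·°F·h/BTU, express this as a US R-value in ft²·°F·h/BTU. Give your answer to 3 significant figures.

29.5 ft²·°F·h/BTU

R_US = 5.2 × 5.678 = 29.53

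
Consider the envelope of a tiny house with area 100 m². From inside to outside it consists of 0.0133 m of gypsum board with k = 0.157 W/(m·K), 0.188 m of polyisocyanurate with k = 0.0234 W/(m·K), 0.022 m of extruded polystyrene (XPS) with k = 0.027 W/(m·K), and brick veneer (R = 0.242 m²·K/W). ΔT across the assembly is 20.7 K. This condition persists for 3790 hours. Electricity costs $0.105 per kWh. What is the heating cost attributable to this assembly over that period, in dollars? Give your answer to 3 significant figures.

0.0133/0.157 = 0.08471
0.188/0.0234 = 8.034
0.022/0.027 = 0.8148
R_total = 0.08471 + 8.034 + 0.8148 + 0.242 = 9.176 m²·K/W
Q = 100 × 20.7 / 9.176 = 225.6 W
E = 225.6 W × 3790 h / 1000 = 855 kWh
Cost = 855 × 0.105 = $89.78

89.8 dollars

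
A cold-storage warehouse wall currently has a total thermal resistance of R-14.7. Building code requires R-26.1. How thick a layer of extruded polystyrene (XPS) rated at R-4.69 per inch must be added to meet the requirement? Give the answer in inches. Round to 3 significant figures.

2.43 in

ΔR = 26.1 − 14.7 = 11.4 ft²·°F·h/BTU
L = ΔR / (R/in) = 11.4/4.69 = 2.431 in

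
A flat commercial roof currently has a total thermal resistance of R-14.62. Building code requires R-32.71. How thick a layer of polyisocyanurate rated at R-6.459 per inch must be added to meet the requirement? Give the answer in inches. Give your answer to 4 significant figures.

2.801 in

ΔR = 32.71 − 14.62 = 18.09 ft²·°F·h/BTU
L = ΔR / (R/in) = 18.09/6.459 = 2.8007 in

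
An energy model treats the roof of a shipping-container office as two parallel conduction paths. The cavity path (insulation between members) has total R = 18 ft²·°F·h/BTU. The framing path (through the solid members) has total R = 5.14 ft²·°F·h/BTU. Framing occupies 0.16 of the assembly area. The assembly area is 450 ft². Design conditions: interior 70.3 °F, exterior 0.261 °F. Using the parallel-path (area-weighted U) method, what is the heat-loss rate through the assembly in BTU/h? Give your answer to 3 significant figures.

U_eff = 0.84/18 + 0.16/5.14 = 0.04667 + 0.03113 = 0.0778
R_eff = 1/U_eff = 12.85 ft²·°F·h/BTU
Q = 450 × (70.3 − 0.261) / 12.85 = 2452 BTU/h

2450 BTU/h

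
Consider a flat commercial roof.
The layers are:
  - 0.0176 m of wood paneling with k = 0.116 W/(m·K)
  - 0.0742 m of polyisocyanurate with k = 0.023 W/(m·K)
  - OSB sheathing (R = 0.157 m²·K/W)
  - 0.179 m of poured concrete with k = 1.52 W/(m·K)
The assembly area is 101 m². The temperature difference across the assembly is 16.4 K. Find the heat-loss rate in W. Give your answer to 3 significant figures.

0.0176/0.116 = 0.1517
0.0742/0.023 = 3.226
0.179/1.52 = 0.1178
R_total = 0.1517 + 3.226 + 0.157 + 0.1178 = 3.653 m²·K/W
Q = A·ΔT/R = 101 × 16.4 / 3.653 = 453.5 W

453 W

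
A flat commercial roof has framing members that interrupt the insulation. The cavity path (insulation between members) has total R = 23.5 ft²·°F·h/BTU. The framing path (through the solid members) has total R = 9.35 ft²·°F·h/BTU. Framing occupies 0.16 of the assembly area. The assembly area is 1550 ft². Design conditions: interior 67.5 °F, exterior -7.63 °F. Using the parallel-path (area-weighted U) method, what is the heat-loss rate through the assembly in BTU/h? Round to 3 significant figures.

6160 BTU/h

U_eff = 0.84/23.5 + 0.16/9.35 = 0.03574 + 0.01711 = 0.05286
R_eff = 1/U_eff = 18.92 ft²·°F·h/BTU
Q = 1550 × (67.5 − (-7.63)) / 18.92 = 6155 BTU/h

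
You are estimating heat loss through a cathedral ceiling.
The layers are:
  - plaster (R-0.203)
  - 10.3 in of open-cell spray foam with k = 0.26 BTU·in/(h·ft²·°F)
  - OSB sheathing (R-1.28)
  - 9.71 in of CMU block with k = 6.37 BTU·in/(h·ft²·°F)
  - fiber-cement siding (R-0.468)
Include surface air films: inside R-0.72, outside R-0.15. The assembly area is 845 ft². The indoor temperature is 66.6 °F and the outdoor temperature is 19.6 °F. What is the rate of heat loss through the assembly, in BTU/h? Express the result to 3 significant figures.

10.3/0.26 = 39.62
9.71/6.37 = 1.524
R_total = 0.72 + 0.203 + 39.62 + 1.28 + 1.524 + 0.468 + 0.15 = 43.96 ft²·°F·h/BTU
Q = A·ΔT/R = 845 × (66.6 − 19.6) / 43.96 = 903.4 BTU/h

903 BTU/h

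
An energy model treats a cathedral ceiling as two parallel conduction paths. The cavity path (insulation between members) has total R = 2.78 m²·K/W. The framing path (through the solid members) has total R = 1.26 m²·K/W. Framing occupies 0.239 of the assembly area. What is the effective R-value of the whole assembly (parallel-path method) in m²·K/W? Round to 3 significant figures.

U_eff = 0.761/2.78 + 0.239/1.26 = 0.2737 + 0.1897 = 0.4634
R_eff = 1/U_eff = 2.158 m²·K/W

2.16 m²·K/W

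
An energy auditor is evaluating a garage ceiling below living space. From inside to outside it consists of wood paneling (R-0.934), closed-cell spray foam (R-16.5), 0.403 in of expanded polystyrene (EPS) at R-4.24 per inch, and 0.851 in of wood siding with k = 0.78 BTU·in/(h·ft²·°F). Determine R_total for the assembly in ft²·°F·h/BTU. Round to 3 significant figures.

0.403 × 4.24 = 1.709
0.851/0.78 = 1.091
R_total = 0.934 + 16.5 + 1.709 + 1.091 = 20.23 ft²·°F·h/BTU

20.2 ft²·°F·h/BTU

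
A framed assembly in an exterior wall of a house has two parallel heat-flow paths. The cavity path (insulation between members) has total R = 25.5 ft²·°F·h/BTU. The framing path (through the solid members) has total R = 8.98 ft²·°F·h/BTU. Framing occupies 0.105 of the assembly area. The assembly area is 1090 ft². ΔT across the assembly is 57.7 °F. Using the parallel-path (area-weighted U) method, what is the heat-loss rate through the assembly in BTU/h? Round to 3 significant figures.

U_eff = 0.895/25.5 + 0.105/8.98 = 0.0351 + 0.01169 = 0.04679
R_eff = 1/U_eff = 21.37 ft²·°F·h/BTU
Q = 1090 × 57.7 / 21.37 = 2943 BTU/h

2940 BTU/h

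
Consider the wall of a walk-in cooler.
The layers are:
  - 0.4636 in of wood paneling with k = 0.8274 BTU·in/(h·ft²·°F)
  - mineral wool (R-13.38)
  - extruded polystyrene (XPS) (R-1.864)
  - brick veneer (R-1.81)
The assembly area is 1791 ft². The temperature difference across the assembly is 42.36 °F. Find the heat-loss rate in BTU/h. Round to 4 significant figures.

4307 BTU/h

0.4636/0.8274 = 0.56031
R_total = 0.56031 + 13.38 + 1.864 + 1.81 = 17.614 ft²·°F·h/BTU
Q = A·ΔT/R = 1791 × 42.36 / 17.614 = 4307.1 BTU/h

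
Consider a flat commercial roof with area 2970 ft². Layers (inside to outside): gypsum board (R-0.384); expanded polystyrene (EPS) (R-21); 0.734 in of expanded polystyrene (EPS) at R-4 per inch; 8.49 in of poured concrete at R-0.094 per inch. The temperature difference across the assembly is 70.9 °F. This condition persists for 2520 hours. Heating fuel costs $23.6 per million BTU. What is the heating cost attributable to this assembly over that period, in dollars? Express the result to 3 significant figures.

499 dollars

0.734 × 4 = 2.936
8.49 × 0.094 = 0.7981
R_total = 0.384 + 21 + 2.936 + 0.7981 = 25.12 ft²·°F·h/BTU
Q = 2970 × 70.9 / 25.12 = 8383 BTU/h
E = 8383 × 2520 = 21130000 BTU
Cost = 21130000/10⁶ × 23.6 = $498.6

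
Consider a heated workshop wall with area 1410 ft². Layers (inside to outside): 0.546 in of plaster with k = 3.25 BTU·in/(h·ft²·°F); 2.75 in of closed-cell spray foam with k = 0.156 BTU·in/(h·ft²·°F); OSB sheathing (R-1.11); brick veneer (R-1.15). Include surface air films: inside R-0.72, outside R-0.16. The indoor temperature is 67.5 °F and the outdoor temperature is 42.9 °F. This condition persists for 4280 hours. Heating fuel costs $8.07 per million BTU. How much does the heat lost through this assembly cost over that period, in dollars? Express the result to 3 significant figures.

57.2 dollars

0.546/3.25 = 0.168
2.75/0.156 = 17.63
R_total = 0.72 + 0.168 + 17.63 + 1.11 + 1.15 + 0.16 = 20.94 ft²·°F·h/BTU
Q = 1410 × (67.5 − 42.9) / 20.94 = 1657 BTU/h
E = 1657 × 4280 = 7091000 BTU
Cost = 7091000/10⁶ × 8.07 = $57.22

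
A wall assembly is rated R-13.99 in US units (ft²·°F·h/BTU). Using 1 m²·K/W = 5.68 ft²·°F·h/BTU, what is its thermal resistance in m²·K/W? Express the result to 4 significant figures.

R_SI = 13.99/5.68 = 2.463

2.463 m²·K/W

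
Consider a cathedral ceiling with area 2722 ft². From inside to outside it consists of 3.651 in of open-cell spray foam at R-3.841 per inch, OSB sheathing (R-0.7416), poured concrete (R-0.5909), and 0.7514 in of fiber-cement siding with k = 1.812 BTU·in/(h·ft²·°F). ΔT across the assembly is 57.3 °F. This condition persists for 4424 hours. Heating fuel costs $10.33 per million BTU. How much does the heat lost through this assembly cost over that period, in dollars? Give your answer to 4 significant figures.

452.0 dollars

3.651 × 3.841 = 14.023
0.7514/1.812 = 0.41468
R_total = 14.023 + 0.7416 + 0.5909 + 0.41468 = 15.771 ft²·°F·h/BTU
Q = 2722 × 57.3 / 15.771 = 9889.9 BTU/h
E = 9889.9 × 4424 = 43753000 BTU
Cost = 43753000/10⁶ × 10.33 = $451.97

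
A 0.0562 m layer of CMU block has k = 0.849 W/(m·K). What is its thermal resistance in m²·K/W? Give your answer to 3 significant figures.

R = L/k = 0.0562/0.849 = 0.0662 m²·K/W

0.0662 m²·K/W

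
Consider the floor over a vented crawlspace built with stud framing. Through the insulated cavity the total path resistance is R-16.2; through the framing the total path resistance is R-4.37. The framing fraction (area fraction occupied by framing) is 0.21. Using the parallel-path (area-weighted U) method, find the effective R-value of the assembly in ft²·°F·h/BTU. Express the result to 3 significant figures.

U_eff = 0.79/16.2 + 0.21/4.37 = 0.04877 + 0.04805 = 0.09682
R_eff = 1/U_eff = 10.33 ft²·°F·h/BTU

10.3 ft²·°F·h/BTU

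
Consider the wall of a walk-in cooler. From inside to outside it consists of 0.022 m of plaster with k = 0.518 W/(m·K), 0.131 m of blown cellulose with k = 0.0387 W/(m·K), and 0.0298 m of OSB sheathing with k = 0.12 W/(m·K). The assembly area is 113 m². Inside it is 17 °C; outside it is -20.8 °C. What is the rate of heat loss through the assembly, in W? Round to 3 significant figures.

0.022/0.518 = 0.04247
0.131/0.0387 = 3.385
0.0298/0.12 = 0.2483
R_total = 0.04247 + 3.385 + 0.2483 = 3.676 m²·K/W
Q = A·ΔT/R = 113 × (17 − (-20.8)) / 3.676 = 1162 W

1160 W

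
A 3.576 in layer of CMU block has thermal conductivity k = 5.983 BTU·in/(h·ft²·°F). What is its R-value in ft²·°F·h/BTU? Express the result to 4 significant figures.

R = L/k = 3.576/5.983 = 0.59769 ft²·°F·h/BTU

0.5977 ft²·°F·h/BTU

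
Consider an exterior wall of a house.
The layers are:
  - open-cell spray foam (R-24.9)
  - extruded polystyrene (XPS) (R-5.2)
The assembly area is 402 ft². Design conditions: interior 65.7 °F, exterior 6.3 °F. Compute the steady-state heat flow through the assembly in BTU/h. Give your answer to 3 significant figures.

793 BTU/h

R_total = 24.9 + 5.2 = 30.1 ft²·°F·h/BTU
Q = A·ΔT/R = 402 × (65.7 − 6.3) / 30.1 = 793.3 BTU/h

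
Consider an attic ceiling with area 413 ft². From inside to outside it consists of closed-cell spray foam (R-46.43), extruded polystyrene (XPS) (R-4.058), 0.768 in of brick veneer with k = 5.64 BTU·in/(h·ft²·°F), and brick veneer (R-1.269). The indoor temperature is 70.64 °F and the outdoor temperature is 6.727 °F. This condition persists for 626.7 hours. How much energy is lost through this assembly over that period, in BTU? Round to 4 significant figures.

0.768/5.64 = 0.13617
R_total = 46.43 + 4.058 + 0.13617 + 1.269 = 51.893 ft²·°F·h/BTU
Q = 413 × (70.64 − 6.727) / 51.893 = 508.66 BTU/h
E = 508.66 × 626.7 = 318780 BTU

318800 BTU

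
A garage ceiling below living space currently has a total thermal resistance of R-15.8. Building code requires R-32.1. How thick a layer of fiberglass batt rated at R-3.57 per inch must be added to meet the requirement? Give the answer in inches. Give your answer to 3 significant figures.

ΔR = 32.1 − 15.8 = 16.3 ft²·°F·h/BTU
L = ΔR / (R/in) = 16.3/3.57 = 4.566 in

4.57 in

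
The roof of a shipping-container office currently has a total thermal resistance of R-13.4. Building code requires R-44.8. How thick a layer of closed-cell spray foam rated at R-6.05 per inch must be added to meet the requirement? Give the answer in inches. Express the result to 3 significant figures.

ΔR = 44.8 − 13.4 = 31.4 ft²·°F·h/BTU
L = ΔR / (R/in) = 31.4/6.05 = 5.19 in

5.19 in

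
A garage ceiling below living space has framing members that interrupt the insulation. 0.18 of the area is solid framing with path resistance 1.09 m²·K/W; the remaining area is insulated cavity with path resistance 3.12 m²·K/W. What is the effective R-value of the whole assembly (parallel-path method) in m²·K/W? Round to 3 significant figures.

U_eff = 0.82/3.12 + 0.18/1.09 = 0.2628 + 0.1651 = 0.428
R_eff = 1/U_eff = 2.337 m²·K/W

2.34 m²·K/W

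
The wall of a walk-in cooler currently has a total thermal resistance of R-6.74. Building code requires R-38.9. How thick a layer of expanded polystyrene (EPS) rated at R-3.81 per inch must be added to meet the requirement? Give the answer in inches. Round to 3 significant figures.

ΔR = 38.9 − 6.74 = 32.16 ft²·°F·h/BTU
L = ΔR / (R/in) = 32.16/3.81 = 8.441 in

8.44 in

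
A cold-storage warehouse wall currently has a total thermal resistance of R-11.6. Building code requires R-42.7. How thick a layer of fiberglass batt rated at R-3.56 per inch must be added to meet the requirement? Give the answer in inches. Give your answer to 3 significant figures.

8.74 in

ΔR = 42.7 − 11.6 = 31.1 ft²·°F·h/BTU
L = ΔR / (R/in) = 31.1/3.56 = 8.736 in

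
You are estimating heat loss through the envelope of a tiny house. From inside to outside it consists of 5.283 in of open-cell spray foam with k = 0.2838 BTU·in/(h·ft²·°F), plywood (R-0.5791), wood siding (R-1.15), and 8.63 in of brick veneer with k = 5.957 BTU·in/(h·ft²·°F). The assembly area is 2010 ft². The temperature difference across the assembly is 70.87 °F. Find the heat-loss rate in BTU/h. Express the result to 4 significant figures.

5.283/0.2838 = 18.615
8.63/5.957 = 1.4487
R_total = 18.615 + 0.5791 + 1.15 + 1.4487 = 21.793 ft²·°F·h/BTU
Q = A·ΔT/R = 2010 × 70.87 / 21.793 = 6536.4 BTU/h

6536 BTU/h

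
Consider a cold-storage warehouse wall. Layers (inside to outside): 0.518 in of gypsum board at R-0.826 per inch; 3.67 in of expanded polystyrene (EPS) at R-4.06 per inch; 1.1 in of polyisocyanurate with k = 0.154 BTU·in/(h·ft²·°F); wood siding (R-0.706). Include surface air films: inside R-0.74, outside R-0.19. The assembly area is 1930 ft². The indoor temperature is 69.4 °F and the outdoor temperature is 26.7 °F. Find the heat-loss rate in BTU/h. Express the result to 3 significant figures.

3420 BTU/h

0.518 × 0.826 = 0.4279
3.67 × 4.06 = 14.9
1.1/0.154 = 7.143
R_total = 0.74 + 0.4279 + 14.9 + 7.143 + 0.706 + 0.19 = 24.11 ft²·°F·h/BTU
Q = A·ΔT/R = 1930 × (69.4 − 26.7) / 24.11 = 3419 BTU/h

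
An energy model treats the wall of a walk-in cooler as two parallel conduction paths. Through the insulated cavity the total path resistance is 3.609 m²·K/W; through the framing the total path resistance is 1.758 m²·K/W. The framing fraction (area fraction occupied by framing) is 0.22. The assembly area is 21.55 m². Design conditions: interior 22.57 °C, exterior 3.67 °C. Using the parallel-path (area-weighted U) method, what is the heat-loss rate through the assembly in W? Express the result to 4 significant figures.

139.0 W

U_eff = 0.78/3.609 + 0.22/1.758 = 0.21613 + 0.12514 = 0.34127
R_eff = 1/U_eff = 2.9302 m²·K/W
Q = 21.55 × (22.57 − 3.67) / 2.9302 = 139 W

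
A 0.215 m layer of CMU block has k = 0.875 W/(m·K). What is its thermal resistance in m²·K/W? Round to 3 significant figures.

R = L/k = 0.215/0.875 = 0.2457 m²·K/W

0.246 m²·K/W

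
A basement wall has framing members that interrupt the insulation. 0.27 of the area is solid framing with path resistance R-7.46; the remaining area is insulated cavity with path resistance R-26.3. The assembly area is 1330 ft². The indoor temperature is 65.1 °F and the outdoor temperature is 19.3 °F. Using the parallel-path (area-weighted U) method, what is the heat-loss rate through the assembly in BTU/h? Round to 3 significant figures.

3900 BTU/h

U_eff = 0.73/26.3 + 0.27/7.46 = 0.02776 + 0.03619 = 0.06395
R_eff = 1/U_eff = 15.64 ft²·°F·h/BTU
Q = 1330 × (65.1 − 19.3) / 15.64 = 3895 BTU/h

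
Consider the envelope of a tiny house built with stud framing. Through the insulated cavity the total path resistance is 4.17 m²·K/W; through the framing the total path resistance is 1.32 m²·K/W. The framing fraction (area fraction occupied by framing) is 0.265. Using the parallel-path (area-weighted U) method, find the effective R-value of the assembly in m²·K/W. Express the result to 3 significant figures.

2.65 m²·K/W

U_eff = 0.735/4.17 + 0.265/1.32 = 0.1763 + 0.2008 = 0.377
R_eff = 1/U_eff = 2.652 m²·K/W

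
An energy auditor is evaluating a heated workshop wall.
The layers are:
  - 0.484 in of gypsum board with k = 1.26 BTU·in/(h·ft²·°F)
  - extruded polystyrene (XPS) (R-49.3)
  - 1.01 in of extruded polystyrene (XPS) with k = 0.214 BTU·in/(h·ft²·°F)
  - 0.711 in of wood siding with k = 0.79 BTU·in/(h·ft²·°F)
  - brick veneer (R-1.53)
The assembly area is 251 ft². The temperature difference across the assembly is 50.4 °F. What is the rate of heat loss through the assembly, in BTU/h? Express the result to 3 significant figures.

223 BTU/h

0.484/1.26 = 0.3841
1.01/0.214 = 4.72
0.711/0.79 = 0.9
R_total = 0.3841 + 49.3 + 4.72 + 0.9 + 1.53 = 56.83 ft²·°F·h/BTU
Q = A·ΔT/R = 251 × 50.4 / 56.83 = 222.6 BTU/h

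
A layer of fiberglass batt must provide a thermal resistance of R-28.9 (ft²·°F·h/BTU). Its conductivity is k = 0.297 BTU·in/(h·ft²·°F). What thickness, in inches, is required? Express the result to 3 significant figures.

L = R × k = 28.9 × 0.297 = 8.583 in

8.58 in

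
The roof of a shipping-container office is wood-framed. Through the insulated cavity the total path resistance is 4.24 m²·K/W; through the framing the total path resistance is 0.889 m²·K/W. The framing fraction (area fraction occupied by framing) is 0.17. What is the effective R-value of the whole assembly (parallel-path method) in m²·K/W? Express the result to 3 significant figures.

2.58 m²·K/W

U_eff = 0.83/4.24 + 0.17/0.889 = 0.1958 + 0.1912 = 0.387
R_eff = 1/U_eff = 2.584 m²·K/W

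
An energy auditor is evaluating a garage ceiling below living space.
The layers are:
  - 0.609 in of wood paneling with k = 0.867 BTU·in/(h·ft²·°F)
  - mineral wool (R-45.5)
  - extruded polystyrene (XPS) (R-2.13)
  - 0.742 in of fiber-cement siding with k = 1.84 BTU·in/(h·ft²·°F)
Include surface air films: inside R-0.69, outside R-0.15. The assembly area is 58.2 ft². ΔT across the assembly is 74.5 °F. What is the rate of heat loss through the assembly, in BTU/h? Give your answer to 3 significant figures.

87.5 BTU/h

0.609/0.867 = 0.7024
0.742/1.84 = 0.4033
R_total = 0.69 + 0.7024 + 45.5 + 2.13 + 0.4033 + 0.15 = 49.58 ft²·°F·h/BTU
Q = A·ΔT/R = 58.2 × 74.5 / 49.58 = 87.46 BTU/h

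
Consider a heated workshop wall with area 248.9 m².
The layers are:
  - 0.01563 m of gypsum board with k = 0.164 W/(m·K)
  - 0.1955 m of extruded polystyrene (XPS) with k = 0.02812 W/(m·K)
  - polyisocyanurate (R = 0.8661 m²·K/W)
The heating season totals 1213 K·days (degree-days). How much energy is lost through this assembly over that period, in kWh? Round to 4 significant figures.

915.6 kWh

0.01563/0.164 = 0.095305
0.1955/0.02812 = 6.9523
R_total = 0.095305 + 6.9523 + 0.8661 = 7.9138 m²·K/W
E = A × HDD × 24 / R / 1000 = 248.9 × 1213 × 24 / 7.9138 / 1000 = 915.62 kWh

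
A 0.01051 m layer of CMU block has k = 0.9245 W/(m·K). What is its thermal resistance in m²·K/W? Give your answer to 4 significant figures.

R = L/k = 0.01051/0.9245 = 0.011368 m²·K/W

0.01137 m²·K/W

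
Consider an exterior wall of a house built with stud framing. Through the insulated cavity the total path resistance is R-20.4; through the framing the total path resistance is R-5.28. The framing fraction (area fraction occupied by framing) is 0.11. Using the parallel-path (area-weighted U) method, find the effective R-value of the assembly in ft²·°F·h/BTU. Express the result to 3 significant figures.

U_eff = 0.89/20.4 + 0.11/5.28 = 0.04363 + 0.02083 = 0.06446
R_eff = 1/U_eff = 15.51 ft²·°F·h/BTU

15.5 ft²·°F·h/BTU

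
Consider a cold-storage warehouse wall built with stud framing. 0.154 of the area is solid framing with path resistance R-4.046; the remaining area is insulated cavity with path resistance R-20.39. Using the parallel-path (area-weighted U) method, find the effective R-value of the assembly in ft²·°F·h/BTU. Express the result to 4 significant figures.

U_eff = 0.846/20.39 + 0.154/4.046 = 0.041491 + 0.038062 = 0.079553
R_eff = 1/U_eff = 12.57 ft²·°F·h/BTU

12.57 ft²·°F·h/BTU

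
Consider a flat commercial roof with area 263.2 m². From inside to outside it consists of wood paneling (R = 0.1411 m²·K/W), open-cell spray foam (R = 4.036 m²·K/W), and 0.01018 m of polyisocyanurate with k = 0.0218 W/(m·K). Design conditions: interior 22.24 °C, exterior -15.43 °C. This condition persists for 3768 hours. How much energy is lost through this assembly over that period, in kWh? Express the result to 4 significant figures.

8044 kWh

0.01018/0.0218 = 0.46697
R_total = 0.1411 + 4.036 + 0.46697 = 4.6441 m²·K/W
Q = 263.2 × (22.24 − (-15.43)) / 4.6441 = 2134.9 W
E = 2134.9 W × 3768 h / 1000 = 8044.4 kWh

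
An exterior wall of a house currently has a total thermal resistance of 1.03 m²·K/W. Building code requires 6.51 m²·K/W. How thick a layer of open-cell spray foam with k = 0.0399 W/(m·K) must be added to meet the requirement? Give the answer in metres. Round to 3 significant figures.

0.219 m

ΔR = 6.51 − 1.03 = 5.48 m²·K/W
L = ΔR × k = 5.48 × 0.0399 = 0.2187 m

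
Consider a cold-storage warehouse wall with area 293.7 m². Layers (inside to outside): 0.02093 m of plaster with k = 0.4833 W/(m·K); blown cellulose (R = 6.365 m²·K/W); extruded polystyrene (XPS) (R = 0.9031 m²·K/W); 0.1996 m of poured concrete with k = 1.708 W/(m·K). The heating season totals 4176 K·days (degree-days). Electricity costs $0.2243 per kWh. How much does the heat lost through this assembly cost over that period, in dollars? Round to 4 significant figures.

888.8 dollars

0.02093/0.4833 = 0.043306
0.1996/1.708 = 0.11686
R_total = 0.043306 + 6.365 + 0.9031 + 0.11686 = 7.4283 m²·K/W
E = A × HDD × 24 / R / 1000 = 293.7 × 4176 × 24 / 7.4283 / 1000 = 3962.7 kWh
Cost = 3962.7 × 0.2243 = $888.83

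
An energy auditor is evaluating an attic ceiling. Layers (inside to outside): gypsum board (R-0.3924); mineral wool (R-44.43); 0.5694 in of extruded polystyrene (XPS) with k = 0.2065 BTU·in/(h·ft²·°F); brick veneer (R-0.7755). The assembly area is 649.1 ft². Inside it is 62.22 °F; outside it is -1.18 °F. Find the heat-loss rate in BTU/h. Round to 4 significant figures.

0.5694/0.2065 = 2.7574
R_total = 0.3924 + 44.43 + 2.7574 + 0.7755 = 48.355 ft²·°F·h/BTU
Q = A·ΔT/R = 649.1 × (62.22 − (-1.18)) / 48.355 = 851.05 BTU/h

851.1 BTU/h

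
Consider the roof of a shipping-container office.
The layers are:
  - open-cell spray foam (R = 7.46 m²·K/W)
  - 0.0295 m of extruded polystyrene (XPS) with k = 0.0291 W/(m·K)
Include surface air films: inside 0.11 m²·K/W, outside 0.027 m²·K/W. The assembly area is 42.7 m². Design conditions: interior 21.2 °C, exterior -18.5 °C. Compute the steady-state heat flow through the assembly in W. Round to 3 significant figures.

0.0295/0.0291 = 1.014
R_total = 0.11 + 7.46 + 1.014 + 0.027 = 8.611 m²·K/W
Q = A·ΔT/R = 42.7 × (21.2 − (-18.5)) / 8.611 = 196.9 W

197 W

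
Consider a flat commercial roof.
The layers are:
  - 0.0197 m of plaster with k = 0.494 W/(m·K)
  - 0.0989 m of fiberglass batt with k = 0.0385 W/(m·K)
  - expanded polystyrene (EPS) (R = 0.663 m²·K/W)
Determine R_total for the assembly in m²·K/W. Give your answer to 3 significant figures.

0.0197/0.494 = 0.03988
0.0989/0.0385 = 2.569
R_total = 0.03988 + 2.569 + 0.663 = 3.272 m²·K/W

3.27 m²·K/W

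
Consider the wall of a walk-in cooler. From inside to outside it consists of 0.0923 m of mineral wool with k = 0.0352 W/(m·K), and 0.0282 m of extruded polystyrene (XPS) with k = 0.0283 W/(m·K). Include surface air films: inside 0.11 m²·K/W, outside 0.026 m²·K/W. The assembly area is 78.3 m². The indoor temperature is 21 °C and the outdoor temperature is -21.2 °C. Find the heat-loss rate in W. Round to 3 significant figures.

880 W

0.0923/0.0352 = 2.622
0.0282/0.0283 = 0.9965
R_total = 0.11 + 2.622 + 0.9965 + 0.026 = 3.755 m²·K/W
Q = A·ΔT/R = 78.3 × (21 − (-21.2)) / 3.755 = 880.1 W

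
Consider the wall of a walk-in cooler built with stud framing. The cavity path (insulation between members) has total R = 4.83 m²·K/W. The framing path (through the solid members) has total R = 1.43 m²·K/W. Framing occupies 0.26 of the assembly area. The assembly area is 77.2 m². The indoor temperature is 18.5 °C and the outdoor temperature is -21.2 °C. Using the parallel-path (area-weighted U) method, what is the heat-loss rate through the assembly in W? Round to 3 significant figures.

1030 W

U_eff = 0.74/4.83 + 0.26/1.43 = 0.1532 + 0.1818 = 0.335
R_eff = 1/U_eff = 2.985 m²·K/W
Q = 77.2 × (18.5 − (-21.2)) / 2.985 = 1027 W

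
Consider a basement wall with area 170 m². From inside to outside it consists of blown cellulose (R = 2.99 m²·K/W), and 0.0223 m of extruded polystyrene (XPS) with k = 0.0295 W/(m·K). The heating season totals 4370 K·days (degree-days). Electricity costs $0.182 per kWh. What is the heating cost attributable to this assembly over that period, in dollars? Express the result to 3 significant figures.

866 dollars

0.0223/0.0295 = 0.7559
R_total = 2.99 + 0.7559 = 3.746 m²·K/W
E = A × HDD × 24 / R / 1000 = 170 × 4370 × 24 / 3.746 / 1000 = 4760 kWh
Cost = 4760 × 0.182 = $866.3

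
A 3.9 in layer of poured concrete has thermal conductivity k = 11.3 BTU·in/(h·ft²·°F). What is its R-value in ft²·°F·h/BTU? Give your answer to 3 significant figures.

0.345 ft²·°F·h/BTU

R = L/k = 3.9/11.3 = 0.3451 ft²·°F·h/BTU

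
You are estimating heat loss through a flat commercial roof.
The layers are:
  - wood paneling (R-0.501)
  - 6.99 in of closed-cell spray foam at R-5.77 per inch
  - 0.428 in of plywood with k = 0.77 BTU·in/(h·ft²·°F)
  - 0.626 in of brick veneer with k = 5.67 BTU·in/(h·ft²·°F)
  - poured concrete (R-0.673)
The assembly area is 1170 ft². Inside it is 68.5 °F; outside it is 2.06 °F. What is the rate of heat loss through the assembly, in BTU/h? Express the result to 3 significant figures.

1840 BTU/h

6.99 × 5.77 = 40.33
0.428/0.77 = 0.5558
0.626/5.67 = 0.1104
R_total = 0.501 + 40.33 + 0.5558 + 0.1104 + 0.673 = 42.17 ft²·°F·h/BTU
Q = A·ΔT/R = 1170 × (68.5 − 2.06) / 42.17 = 1843 BTU/h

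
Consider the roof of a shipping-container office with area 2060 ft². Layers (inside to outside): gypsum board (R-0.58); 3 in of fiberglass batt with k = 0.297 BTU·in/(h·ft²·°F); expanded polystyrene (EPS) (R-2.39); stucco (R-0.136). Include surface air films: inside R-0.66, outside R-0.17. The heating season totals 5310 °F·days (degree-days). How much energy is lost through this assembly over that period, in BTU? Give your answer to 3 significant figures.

3/0.297 = 10.1
R_total = 0.66 + 0.58 + 10.1 + 2.39 + 0.136 + 0.17 = 14.04 ft²·°F·h/BTU
E = A × HDD × 24 / R = 2060 × 5310 × 24 / 14.04 = 18700000 BTU

18700000 BTU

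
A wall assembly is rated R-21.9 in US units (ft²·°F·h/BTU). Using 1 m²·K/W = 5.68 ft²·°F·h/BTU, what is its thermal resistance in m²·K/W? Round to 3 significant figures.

3.86 m²·K/W

R_SI = 21.9/5.68 = 3.856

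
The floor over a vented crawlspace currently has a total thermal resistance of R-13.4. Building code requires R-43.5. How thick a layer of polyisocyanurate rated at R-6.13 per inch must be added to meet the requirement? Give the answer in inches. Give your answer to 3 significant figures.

4.91 in

ΔR = 43.5 − 13.4 = 30.1 ft²·°F·h/BTU
L = ΔR / (R/in) = 30.1/6.13 = 4.91 in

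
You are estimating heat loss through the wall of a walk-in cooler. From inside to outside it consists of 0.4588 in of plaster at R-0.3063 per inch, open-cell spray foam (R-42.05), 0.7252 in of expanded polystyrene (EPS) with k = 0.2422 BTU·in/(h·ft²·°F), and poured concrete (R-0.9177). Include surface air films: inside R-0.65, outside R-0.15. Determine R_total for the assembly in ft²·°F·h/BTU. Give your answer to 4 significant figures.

0.4588 × 0.3063 = 0.14053
0.7252/0.2422 = 2.9942
R_total = 0.65 + 0.14053 + 42.05 + 2.9942 + 0.9177 + 0.15 = 46.902 ft²·°F·h/BTU

46.90 ft²·°F·h/BTU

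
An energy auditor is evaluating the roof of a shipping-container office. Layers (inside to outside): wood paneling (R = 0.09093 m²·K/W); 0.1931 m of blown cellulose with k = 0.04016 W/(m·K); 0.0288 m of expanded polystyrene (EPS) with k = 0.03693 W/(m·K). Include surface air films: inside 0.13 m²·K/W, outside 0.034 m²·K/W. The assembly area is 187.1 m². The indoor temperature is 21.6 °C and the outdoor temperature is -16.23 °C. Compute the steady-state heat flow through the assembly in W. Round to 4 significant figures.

1211 W

0.1931/0.04016 = 4.8083
0.0288/0.03693 = 0.77985
R_total = 0.13 + 0.09093 + 4.8083 + 0.77985 + 0.034 = 5.8431 m²·K/W
Q = A·ΔT/R = 187.1 × (21.6 − (-16.23)) / 5.8431 = 1211.4 W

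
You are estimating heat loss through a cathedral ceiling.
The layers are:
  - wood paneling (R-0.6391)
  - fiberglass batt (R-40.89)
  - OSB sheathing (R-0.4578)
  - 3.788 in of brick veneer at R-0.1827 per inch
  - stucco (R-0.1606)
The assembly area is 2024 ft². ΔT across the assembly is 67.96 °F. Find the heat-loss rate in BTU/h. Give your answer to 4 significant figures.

3211 BTU/h

3.788 × 0.1827 = 0.69207
R_total = 0.6391 + 40.89 + 0.4578 + 0.69207 + 0.1606 = 42.84 ft²·°F·h/BTU
Q = A·ΔT/R = 2024 × 67.96 / 42.84 = 3210.8 BTU/h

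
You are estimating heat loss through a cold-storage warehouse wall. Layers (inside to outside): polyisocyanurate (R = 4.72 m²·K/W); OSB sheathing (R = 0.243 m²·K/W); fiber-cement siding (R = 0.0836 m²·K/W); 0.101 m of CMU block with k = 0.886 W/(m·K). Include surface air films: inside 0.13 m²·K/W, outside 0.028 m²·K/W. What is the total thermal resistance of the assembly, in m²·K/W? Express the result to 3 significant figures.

5.32 m²·K/W

0.101/0.886 = 0.114
R_total = 0.13 + 4.72 + 0.243 + 0.0836 + 0.114 + 0.028 = 5.319 m²·K/W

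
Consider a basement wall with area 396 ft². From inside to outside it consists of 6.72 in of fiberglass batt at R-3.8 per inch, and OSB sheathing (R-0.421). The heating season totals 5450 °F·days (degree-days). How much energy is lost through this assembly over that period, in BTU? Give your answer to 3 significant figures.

6.72 × 3.8 = 25.54
R_total = 25.54 + 0.421 = 25.96 ft²·°F·h/BTU
E = A × HDD × 24 / R = 396 × 5450 × 24 / 25.96 = 1995000 BTU

2000000 BTU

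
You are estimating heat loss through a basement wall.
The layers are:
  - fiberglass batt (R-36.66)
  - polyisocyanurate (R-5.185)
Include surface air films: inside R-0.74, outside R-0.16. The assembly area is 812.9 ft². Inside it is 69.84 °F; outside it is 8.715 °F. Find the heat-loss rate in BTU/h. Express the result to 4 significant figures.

1162 BTU/h

R_total = 0.74 + 36.66 + 5.185 + 0.16 = 42.745 ft²·°F·h/BTU
Q = A·ΔT/R = 812.9 × (69.84 − 8.715) / 42.745 = 1162.4 BTU/h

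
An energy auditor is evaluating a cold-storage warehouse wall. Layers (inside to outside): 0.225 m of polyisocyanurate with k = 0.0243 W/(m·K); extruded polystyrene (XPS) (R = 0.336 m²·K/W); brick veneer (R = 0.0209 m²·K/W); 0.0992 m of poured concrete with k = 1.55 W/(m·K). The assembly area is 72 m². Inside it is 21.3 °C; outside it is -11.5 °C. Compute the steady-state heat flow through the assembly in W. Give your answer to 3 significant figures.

244 W

0.225/0.0243 = 9.259
0.0992/1.55 = 0.064
R_total = 9.259 + 0.336 + 0.0209 + 0.064 = 9.68 m²·K/W
Q = A·ΔT/R = 72 × (21.3 − (-11.5)) / 9.68 = 244 W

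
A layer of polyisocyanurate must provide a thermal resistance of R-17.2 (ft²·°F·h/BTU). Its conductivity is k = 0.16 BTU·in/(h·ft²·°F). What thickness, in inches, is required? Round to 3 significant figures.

2.75 in

L = R × k = 17.2 × 0.16 = 2.752 in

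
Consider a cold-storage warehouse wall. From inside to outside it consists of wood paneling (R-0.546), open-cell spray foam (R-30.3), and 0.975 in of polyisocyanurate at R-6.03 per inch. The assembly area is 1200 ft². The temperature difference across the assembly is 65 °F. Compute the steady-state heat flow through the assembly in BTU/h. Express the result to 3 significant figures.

0.975 × 6.03 = 5.879
R_total = 0.546 + 30.3 + 5.879 = 36.73 ft²·°F·h/BTU
Q = A·ΔT/R = 1200 × 65 / 36.73 = 2124 BTU/h

2120 BTU/h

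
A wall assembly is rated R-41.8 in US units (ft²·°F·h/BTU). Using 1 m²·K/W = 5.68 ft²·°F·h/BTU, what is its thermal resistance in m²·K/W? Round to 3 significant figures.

7.36 m²·K/W

R_SI = 41.8/5.68 = 7.359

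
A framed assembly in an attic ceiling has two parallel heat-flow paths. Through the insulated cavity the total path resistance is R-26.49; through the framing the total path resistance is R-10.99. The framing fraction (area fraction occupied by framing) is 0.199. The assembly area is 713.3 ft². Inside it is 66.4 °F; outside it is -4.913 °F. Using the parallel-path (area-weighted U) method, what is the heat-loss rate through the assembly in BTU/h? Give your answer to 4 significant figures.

U_eff = 0.801/26.49 + 0.199/10.99 = 0.030238 + 0.018107 = 0.048345
R_eff = 1/U_eff = 20.685 ft²·°F·h/BTU
Q = 713.3 × (66.4 − (-4.913)) / 20.685 = 2459.2 BTU/h

2459 BTU/h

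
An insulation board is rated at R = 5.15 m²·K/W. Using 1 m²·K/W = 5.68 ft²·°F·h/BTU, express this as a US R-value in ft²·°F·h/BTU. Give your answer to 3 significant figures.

29.3 ft²·°F·h/BTU

R_US = 5.15 × 5.68 = 29.25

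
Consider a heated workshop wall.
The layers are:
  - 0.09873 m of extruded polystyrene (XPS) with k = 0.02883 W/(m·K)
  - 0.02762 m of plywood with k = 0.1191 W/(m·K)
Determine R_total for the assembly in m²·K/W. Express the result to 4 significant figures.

3.656 m²·K/W

0.09873/0.02883 = 3.4246
0.02762/0.1191 = 0.23191
R_total = 3.4246 + 0.23191 = 3.6565 m²·K/W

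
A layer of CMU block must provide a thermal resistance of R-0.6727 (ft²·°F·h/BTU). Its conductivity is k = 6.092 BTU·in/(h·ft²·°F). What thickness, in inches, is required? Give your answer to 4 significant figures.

4.098 in

L = R × k = 0.6727 × 6.092 = 4.0981 in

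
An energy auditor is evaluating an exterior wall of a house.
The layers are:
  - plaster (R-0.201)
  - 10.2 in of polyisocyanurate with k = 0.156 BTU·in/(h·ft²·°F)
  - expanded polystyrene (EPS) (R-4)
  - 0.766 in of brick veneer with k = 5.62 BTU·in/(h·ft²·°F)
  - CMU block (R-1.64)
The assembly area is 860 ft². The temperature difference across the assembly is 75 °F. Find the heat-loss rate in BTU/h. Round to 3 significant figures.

904 BTU/h

10.2/0.156 = 65.38
0.766/5.62 = 0.1363
R_total = 0.201 + 65.38 + 4 + 0.1363 + 1.64 = 71.36 ft²·°F·h/BTU
Q = A·ΔT/R = 860 × 75 / 71.36 = 903.8 BTU/h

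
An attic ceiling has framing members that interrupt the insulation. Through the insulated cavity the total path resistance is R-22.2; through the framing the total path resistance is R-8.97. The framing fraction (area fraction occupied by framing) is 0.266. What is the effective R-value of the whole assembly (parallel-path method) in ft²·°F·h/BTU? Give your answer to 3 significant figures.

U_eff = 0.734/22.2 + 0.266/8.97 = 0.03306 + 0.02965 = 0.06272
R_eff = 1/U_eff = 15.94 ft²·°F·h/BTU

15.9 ft²·°F·h/BTU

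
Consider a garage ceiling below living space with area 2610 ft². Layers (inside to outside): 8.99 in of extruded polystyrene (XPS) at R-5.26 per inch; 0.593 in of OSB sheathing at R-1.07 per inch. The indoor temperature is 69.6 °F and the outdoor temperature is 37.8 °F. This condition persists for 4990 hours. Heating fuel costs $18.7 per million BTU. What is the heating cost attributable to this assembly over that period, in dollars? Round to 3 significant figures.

8.99 × 5.26 = 47.29
0.593 × 1.07 = 0.6345
R_total = 47.29 + 0.6345 = 47.92 ft²·°F·h/BTU
Q = 2610 × (69.6 − 37.8) / 47.92 = 1732 BTU/h
E = 1732 × 4990 = 8642000 BTU
Cost = 8642000/10⁶ × 18.7 = $161.6

162 dollars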